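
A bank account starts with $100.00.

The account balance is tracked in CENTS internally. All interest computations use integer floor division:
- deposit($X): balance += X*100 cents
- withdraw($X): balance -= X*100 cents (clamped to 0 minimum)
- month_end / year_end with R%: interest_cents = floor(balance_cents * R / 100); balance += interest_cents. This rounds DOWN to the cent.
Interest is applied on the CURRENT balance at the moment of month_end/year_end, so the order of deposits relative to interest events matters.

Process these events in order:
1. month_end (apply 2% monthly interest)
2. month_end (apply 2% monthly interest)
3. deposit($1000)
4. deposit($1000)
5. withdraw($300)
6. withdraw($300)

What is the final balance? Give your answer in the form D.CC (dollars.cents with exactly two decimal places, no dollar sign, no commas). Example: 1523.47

After 1 (month_end (apply 2% monthly interest)): balance=$102.00 total_interest=$2.00
After 2 (month_end (apply 2% monthly interest)): balance=$104.04 total_interest=$4.04
After 3 (deposit($1000)): balance=$1104.04 total_interest=$4.04
After 4 (deposit($1000)): balance=$2104.04 total_interest=$4.04
After 5 (withdraw($300)): balance=$1804.04 total_interest=$4.04
After 6 (withdraw($300)): balance=$1504.04 total_interest=$4.04

Answer: 1504.04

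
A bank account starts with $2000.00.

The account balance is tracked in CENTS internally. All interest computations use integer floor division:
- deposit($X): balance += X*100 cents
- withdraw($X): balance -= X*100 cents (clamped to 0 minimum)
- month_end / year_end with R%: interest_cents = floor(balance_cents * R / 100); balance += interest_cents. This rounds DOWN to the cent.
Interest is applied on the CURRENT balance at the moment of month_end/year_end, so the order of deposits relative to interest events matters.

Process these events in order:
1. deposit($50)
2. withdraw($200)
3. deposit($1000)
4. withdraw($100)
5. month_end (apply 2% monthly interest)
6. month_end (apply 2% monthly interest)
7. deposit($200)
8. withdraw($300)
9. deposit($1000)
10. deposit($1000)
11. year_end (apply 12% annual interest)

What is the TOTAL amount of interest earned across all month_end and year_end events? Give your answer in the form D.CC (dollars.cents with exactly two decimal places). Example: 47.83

Answer: 682.43

Derivation:
After 1 (deposit($50)): balance=$2050.00 total_interest=$0.00
After 2 (withdraw($200)): balance=$1850.00 total_interest=$0.00
After 3 (deposit($1000)): balance=$2850.00 total_interest=$0.00
After 4 (withdraw($100)): balance=$2750.00 total_interest=$0.00
After 5 (month_end (apply 2% monthly interest)): balance=$2805.00 total_interest=$55.00
After 6 (month_end (apply 2% monthly interest)): balance=$2861.10 total_interest=$111.10
After 7 (deposit($200)): balance=$3061.10 total_interest=$111.10
After 8 (withdraw($300)): balance=$2761.10 total_interest=$111.10
After 9 (deposit($1000)): balance=$3761.10 total_interest=$111.10
After 10 (deposit($1000)): balance=$4761.10 total_interest=$111.10
After 11 (year_end (apply 12% annual interest)): balance=$5332.43 total_interest=$682.43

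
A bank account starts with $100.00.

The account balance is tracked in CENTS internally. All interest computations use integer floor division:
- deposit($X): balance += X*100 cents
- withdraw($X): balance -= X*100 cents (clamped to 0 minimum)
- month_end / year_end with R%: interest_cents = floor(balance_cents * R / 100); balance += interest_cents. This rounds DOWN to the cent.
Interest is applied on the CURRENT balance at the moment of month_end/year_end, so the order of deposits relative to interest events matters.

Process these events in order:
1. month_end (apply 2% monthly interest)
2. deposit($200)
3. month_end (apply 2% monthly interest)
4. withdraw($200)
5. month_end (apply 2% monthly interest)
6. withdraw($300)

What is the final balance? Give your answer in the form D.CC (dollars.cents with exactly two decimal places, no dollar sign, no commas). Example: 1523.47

After 1 (month_end (apply 2% monthly interest)): balance=$102.00 total_interest=$2.00
After 2 (deposit($200)): balance=$302.00 total_interest=$2.00
After 3 (month_end (apply 2% monthly interest)): balance=$308.04 total_interest=$8.04
After 4 (withdraw($200)): balance=$108.04 total_interest=$8.04
After 5 (month_end (apply 2% monthly interest)): balance=$110.20 total_interest=$10.20
After 6 (withdraw($300)): balance=$0.00 total_interest=$10.20

Answer: 0.00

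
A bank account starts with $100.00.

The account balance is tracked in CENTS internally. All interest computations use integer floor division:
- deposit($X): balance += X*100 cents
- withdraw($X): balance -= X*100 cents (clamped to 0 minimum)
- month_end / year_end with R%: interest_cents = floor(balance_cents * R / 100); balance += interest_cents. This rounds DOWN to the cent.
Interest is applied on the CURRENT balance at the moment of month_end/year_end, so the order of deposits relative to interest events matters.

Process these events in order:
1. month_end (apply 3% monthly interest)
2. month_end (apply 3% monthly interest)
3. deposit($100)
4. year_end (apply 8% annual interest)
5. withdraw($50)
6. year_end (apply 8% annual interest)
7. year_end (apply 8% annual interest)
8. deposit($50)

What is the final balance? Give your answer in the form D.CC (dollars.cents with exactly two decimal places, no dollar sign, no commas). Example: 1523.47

After 1 (month_end (apply 3% monthly interest)): balance=$103.00 total_interest=$3.00
After 2 (month_end (apply 3% monthly interest)): balance=$106.09 total_interest=$6.09
After 3 (deposit($100)): balance=$206.09 total_interest=$6.09
After 4 (year_end (apply 8% annual interest)): balance=$222.57 total_interest=$22.57
After 5 (withdraw($50)): balance=$172.57 total_interest=$22.57
After 6 (year_end (apply 8% annual interest)): balance=$186.37 total_interest=$36.37
After 7 (year_end (apply 8% annual interest)): balance=$201.27 total_interest=$51.27
After 8 (deposit($50)): balance=$251.27 total_interest=$51.27

Answer: 251.27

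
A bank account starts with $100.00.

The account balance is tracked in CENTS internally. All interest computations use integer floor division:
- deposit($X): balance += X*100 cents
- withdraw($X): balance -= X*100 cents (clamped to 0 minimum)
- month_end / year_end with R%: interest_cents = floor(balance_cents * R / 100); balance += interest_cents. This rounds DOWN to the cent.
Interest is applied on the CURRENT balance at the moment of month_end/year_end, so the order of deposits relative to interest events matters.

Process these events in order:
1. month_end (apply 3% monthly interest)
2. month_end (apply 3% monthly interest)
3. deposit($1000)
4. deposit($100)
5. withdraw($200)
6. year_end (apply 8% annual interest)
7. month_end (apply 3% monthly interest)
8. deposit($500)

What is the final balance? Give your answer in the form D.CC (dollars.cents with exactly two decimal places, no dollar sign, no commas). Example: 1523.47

After 1 (month_end (apply 3% monthly interest)): balance=$103.00 total_interest=$3.00
After 2 (month_end (apply 3% monthly interest)): balance=$106.09 total_interest=$6.09
After 3 (deposit($1000)): balance=$1106.09 total_interest=$6.09
After 4 (deposit($100)): balance=$1206.09 total_interest=$6.09
After 5 (withdraw($200)): balance=$1006.09 total_interest=$6.09
After 6 (year_end (apply 8% annual interest)): balance=$1086.57 total_interest=$86.57
After 7 (month_end (apply 3% monthly interest)): balance=$1119.16 total_interest=$119.16
After 8 (deposit($500)): balance=$1619.16 total_interest=$119.16

Answer: 1619.16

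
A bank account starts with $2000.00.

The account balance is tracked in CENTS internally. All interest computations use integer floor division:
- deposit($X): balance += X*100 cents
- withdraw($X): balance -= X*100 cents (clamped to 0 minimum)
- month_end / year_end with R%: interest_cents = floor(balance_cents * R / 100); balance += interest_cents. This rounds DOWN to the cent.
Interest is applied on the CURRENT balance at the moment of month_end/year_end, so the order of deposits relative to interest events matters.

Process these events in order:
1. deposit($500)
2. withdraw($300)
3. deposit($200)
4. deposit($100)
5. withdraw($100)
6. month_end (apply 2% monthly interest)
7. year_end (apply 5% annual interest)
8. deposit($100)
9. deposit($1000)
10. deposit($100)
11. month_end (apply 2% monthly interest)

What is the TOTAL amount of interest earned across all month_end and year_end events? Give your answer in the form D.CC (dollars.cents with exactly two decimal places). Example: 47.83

Answer: 245.80

Derivation:
After 1 (deposit($500)): balance=$2500.00 total_interest=$0.00
After 2 (withdraw($300)): balance=$2200.00 total_interest=$0.00
After 3 (deposit($200)): balance=$2400.00 total_interest=$0.00
After 4 (deposit($100)): balance=$2500.00 total_interest=$0.00
After 5 (withdraw($100)): balance=$2400.00 total_interest=$0.00
After 6 (month_end (apply 2% monthly interest)): balance=$2448.00 total_interest=$48.00
After 7 (year_end (apply 5% annual interest)): balance=$2570.40 total_interest=$170.40
After 8 (deposit($100)): balance=$2670.40 total_interest=$170.40
After 9 (deposit($1000)): balance=$3670.40 total_interest=$170.40
After 10 (deposit($100)): balance=$3770.40 total_interest=$170.40
After 11 (month_end (apply 2% monthly interest)): balance=$3845.80 total_interest=$245.80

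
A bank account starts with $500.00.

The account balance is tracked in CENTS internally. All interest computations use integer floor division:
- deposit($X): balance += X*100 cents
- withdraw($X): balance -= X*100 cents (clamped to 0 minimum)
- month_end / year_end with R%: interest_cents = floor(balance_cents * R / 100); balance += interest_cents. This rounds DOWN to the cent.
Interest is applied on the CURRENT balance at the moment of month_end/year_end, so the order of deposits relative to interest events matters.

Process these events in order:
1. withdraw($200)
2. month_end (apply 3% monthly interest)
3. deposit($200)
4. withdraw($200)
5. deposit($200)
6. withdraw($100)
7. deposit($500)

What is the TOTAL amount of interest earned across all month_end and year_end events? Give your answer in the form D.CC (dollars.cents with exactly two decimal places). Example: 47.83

After 1 (withdraw($200)): balance=$300.00 total_interest=$0.00
After 2 (month_end (apply 3% monthly interest)): balance=$309.00 total_interest=$9.00
After 3 (deposit($200)): balance=$509.00 total_interest=$9.00
After 4 (withdraw($200)): balance=$309.00 total_interest=$9.00
After 5 (deposit($200)): balance=$509.00 total_interest=$9.00
After 6 (withdraw($100)): balance=$409.00 total_interest=$9.00
After 7 (deposit($500)): balance=$909.00 total_interest=$9.00

Answer: 9.00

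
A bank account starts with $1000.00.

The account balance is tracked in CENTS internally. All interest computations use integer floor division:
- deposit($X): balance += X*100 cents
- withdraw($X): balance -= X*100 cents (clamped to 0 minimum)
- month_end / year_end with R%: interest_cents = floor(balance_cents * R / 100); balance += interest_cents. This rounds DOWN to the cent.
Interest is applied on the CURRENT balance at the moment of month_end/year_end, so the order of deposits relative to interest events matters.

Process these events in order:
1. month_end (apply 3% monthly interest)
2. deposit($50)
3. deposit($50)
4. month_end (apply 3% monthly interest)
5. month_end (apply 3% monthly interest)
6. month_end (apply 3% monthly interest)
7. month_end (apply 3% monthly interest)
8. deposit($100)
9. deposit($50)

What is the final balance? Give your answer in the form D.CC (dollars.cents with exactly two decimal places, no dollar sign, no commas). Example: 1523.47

After 1 (month_end (apply 3% monthly interest)): balance=$1030.00 total_interest=$30.00
After 2 (deposit($50)): balance=$1080.00 total_interest=$30.00
After 3 (deposit($50)): balance=$1130.00 total_interest=$30.00
After 4 (month_end (apply 3% monthly interest)): balance=$1163.90 total_interest=$63.90
After 5 (month_end (apply 3% monthly interest)): balance=$1198.81 total_interest=$98.81
After 6 (month_end (apply 3% monthly interest)): balance=$1234.77 total_interest=$134.77
After 7 (month_end (apply 3% monthly interest)): balance=$1271.81 total_interest=$171.81
After 8 (deposit($100)): balance=$1371.81 total_interest=$171.81
After 9 (deposit($50)): balance=$1421.81 total_interest=$171.81

Answer: 1421.81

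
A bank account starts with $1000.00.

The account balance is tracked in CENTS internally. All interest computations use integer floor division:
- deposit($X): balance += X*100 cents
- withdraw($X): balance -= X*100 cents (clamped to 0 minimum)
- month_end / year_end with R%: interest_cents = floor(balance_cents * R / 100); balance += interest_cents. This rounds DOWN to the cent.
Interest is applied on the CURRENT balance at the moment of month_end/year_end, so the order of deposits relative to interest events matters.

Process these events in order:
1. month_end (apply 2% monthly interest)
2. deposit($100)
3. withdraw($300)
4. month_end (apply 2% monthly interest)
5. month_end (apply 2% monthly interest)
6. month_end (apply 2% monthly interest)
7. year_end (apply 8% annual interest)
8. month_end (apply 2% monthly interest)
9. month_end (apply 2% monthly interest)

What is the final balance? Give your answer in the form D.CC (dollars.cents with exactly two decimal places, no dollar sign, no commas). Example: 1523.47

Answer: 977.75

Derivation:
After 1 (month_end (apply 2% monthly interest)): balance=$1020.00 total_interest=$20.00
After 2 (deposit($100)): balance=$1120.00 total_interest=$20.00
After 3 (withdraw($300)): balance=$820.00 total_interest=$20.00
After 4 (month_end (apply 2% monthly interest)): balance=$836.40 total_interest=$36.40
After 5 (month_end (apply 2% monthly interest)): balance=$853.12 total_interest=$53.12
After 6 (month_end (apply 2% monthly interest)): balance=$870.18 total_interest=$70.18
After 7 (year_end (apply 8% annual interest)): balance=$939.79 total_interest=$139.79
After 8 (month_end (apply 2% monthly interest)): balance=$958.58 total_interest=$158.58
After 9 (month_end (apply 2% monthly interest)): balance=$977.75 total_interest=$177.75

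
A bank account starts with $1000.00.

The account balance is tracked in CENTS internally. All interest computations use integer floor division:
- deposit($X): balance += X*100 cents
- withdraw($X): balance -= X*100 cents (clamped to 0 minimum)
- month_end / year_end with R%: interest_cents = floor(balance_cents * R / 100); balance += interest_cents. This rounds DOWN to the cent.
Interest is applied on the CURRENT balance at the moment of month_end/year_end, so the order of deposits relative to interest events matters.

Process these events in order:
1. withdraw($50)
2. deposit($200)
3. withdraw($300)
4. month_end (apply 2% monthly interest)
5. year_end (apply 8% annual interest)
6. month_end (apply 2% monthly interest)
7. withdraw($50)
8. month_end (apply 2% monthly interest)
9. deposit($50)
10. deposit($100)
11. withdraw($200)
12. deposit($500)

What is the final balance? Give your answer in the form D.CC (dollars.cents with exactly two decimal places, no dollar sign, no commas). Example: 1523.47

Answer: 1373.18

Derivation:
After 1 (withdraw($50)): balance=$950.00 total_interest=$0.00
After 2 (deposit($200)): balance=$1150.00 total_interest=$0.00
After 3 (withdraw($300)): balance=$850.00 total_interest=$0.00
After 4 (month_end (apply 2% monthly interest)): balance=$867.00 total_interest=$17.00
After 5 (year_end (apply 8% annual interest)): balance=$936.36 total_interest=$86.36
After 6 (month_end (apply 2% monthly interest)): balance=$955.08 total_interest=$105.08
After 7 (withdraw($50)): balance=$905.08 total_interest=$105.08
After 8 (month_end (apply 2% monthly interest)): balance=$923.18 total_interest=$123.18
After 9 (deposit($50)): balance=$973.18 total_interest=$123.18
After 10 (deposit($100)): balance=$1073.18 total_interest=$123.18
After 11 (withdraw($200)): balance=$873.18 total_interest=$123.18
After 12 (deposit($500)): balance=$1373.18 total_interest=$123.18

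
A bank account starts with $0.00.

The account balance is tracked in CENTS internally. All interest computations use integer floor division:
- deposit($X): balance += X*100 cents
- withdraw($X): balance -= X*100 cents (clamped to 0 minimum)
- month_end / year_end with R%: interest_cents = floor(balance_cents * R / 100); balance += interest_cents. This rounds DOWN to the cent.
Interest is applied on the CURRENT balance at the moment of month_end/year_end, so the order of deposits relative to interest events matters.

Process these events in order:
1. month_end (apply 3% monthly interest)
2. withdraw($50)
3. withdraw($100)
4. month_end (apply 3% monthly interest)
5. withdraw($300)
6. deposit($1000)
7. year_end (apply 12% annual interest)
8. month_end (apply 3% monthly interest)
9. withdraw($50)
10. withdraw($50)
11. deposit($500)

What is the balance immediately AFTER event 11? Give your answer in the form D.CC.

Answer: 1553.60

Derivation:
After 1 (month_end (apply 3% monthly interest)): balance=$0.00 total_interest=$0.00
After 2 (withdraw($50)): balance=$0.00 total_interest=$0.00
After 3 (withdraw($100)): balance=$0.00 total_interest=$0.00
After 4 (month_end (apply 3% monthly interest)): balance=$0.00 total_interest=$0.00
After 5 (withdraw($300)): balance=$0.00 total_interest=$0.00
After 6 (deposit($1000)): balance=$1000.00 total_interest=$0.00
After 7 (year_end (apply 12% annual interest)): balance=$1120.00 total_interest=$120.00
After 8 (month_end (apply 3% monthly interest)): balance=$1153.60 total_interest=$153.60
After 9 (withdraw($50)): balance=$1103.60 total_interest=$153.60
After 10 (withdraw($50)): balance=$1053.60 total_interest=$153.60
After 11 (deposit($500)): balance=$1553.60 total_interest=$153.60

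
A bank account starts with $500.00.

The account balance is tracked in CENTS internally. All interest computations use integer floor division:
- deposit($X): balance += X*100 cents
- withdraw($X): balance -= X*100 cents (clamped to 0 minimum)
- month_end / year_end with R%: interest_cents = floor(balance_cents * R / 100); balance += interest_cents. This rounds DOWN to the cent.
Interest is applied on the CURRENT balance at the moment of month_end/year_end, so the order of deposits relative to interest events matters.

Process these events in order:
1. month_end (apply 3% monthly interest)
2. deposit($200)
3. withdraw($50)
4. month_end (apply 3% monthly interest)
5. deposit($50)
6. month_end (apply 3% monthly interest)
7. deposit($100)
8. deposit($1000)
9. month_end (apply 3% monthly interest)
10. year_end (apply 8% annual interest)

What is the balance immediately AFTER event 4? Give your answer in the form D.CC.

After 1 (month_end (apply 3% monthly interest)): balance=$515.00 total_interest=$15.00
After 2 (deposit($200)): balance=$715.00 total_interest=$15.00
After 3 (withdraw($50)): balance=$665.00 total_interest=$15.00
After 4 (month_end (apply 3% monthly interest)): balance=$684.95 total_interest=$34.95

Answer: 684.95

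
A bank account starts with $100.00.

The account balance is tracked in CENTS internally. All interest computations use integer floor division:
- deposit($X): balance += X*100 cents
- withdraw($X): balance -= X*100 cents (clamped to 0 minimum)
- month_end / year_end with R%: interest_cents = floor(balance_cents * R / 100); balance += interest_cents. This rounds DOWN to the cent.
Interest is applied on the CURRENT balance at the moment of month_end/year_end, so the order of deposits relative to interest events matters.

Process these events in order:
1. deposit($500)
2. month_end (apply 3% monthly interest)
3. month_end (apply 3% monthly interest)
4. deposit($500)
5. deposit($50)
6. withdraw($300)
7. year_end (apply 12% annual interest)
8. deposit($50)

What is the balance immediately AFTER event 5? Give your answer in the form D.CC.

After 1 (deposit($500)): balance=$600.00 total_interest=$0.00
After 2 (month_end (apply 3% monthly interest)): balance=$618.00 total_interest=$18.00
After 3 (month_end (apply 3% monthly interest)): balance=$636.54 total_interest=$36.54
After 4 (deposit($500)): balance=$1136.54 total_interest=$36.54
After 5 (deposit($50)): balance=$1186.54 total_interest=$36.54

Answer: 1186.54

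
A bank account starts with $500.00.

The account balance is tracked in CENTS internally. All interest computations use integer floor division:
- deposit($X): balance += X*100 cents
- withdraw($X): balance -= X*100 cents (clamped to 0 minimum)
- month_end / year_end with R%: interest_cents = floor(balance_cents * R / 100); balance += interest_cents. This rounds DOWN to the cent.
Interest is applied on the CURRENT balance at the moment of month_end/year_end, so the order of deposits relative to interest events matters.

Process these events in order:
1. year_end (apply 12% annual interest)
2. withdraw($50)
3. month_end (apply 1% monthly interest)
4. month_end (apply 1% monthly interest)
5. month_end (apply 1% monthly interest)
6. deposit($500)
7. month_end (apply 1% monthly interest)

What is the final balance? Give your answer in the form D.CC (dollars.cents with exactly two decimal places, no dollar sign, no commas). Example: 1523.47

Answer: 1035.70

Derivation:
After 1 (year_end (apply 12% annual interest)): balance=$560.00 total_interest=$60.00
After 2 (withdraw($50)): balance=$510.00 total_interest=$60.00
After 3 (month_end (apply 1% monthly interest)): balance=$515.10 total_interest=$65.10
After 4 (month_end (apply 1% monthly interest)): balance=$520.25 total_interest=$70.25
After 5 (month_end (apply 1% monthly interest)): balance=$525.45 total_interest=$75.45
After 6 (deposit($500)): balance=$1025.45 total_interest=$75.45
After 7 (month_end (apply 1% monthly interest)): balance=$1035.70 total_interest=$85.70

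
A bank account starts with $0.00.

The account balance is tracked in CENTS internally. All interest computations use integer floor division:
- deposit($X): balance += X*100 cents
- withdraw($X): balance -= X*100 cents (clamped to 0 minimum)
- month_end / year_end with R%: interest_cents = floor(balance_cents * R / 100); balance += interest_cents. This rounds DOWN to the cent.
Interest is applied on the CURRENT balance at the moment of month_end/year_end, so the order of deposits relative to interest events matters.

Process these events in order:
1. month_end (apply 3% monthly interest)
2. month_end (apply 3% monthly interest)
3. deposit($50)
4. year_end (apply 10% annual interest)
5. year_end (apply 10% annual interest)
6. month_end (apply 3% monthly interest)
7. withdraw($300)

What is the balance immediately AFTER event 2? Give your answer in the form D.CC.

After 1 (month_end (apply 3% monthly interest)): balance=$0.00 total_interest=$0.00
After 2 (month_end (apply 3% monthly interest)): balance=$0.00 total_interest=$0.00

Answer: 0.00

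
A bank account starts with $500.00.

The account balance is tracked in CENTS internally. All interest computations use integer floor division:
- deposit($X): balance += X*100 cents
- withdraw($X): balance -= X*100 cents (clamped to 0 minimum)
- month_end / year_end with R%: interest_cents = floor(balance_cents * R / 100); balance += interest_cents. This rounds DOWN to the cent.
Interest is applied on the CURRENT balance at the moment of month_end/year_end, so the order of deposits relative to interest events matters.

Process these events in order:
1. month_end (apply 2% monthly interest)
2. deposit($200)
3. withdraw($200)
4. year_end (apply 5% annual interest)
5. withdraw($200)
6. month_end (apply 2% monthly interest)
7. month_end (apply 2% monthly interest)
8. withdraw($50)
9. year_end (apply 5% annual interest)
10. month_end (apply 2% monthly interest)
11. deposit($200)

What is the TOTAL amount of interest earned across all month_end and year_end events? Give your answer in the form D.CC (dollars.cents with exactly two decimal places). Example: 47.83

After 1 (month_end (apply 2% monthly interest)): balance=$510.00 total_interest=$10.00
After 2 (deposit($200)): balance=$710.00 total_interest=$10.00
After 3 (withdraw($200)): balance=$510.00 total_interest=$10.00
After 4 (year_end (apply 5% annual interest)): balance=$535.50 total_interest=$35.50
After 5 (withdraw($200)): balance=$335.50 total_interest=$35.50
After 6 (month_end (apply 2% monthly interest)): balance=$342.21 total_interest=$42.21
After 7 (month_end (apply 2% monthly interest)): balance=$349.05 total_interest=$49.05
After 8 (withdraw($50)): balance=$299.05 total_interest=$49.05
After 9 (year_end (apply 5% annual interest)): balance=$314.00 total_interest=$64.00
After 10 (month_end (apply 2% monthly interest)): balance=$320.28 total_interest=$70.28
After 11 (deposit($200)): balance=$520.28 total_interest=$70.28

Answer: 70.28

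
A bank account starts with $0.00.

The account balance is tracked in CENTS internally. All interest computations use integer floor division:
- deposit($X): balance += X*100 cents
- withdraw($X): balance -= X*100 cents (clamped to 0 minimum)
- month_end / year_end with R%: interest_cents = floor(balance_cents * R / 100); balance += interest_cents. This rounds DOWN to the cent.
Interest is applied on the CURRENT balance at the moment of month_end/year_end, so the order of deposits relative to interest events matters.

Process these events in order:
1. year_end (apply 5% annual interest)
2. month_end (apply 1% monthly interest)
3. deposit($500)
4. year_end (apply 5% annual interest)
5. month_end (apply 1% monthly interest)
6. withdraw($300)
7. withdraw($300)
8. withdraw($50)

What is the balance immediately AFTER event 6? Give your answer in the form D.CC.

After 1 (year_end (apply 5% annual interest)): balance=$0.00 total_interest=$0.00
After 2 (month_end (apply 1% monthly interest)): balance=$0.00 total_interest=$0.00
After 3 (deposit($500)): balance=$500.00 total_interest=$0.00
After 4 (year_end (apply 5% annual interest)): balance=$525.00 total_interest=$25.00
After 5 (month_end (apply 1% monthly interest)): balance=$530.25 total_interest=$30.25
After 6 (withdraw($300)): balance=$230.25 total_interest=$30.25

Answer: 230.25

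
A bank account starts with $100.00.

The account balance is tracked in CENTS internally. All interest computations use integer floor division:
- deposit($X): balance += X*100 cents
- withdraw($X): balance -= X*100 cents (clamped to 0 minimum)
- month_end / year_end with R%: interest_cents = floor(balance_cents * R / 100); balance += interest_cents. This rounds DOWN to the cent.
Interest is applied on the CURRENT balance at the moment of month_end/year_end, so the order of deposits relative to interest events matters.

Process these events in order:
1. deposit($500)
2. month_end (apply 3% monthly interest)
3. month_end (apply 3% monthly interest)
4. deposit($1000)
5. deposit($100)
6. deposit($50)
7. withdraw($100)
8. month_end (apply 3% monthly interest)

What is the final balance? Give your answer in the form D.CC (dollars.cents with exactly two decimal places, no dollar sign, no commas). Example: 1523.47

Answer: 1737.13

Derivation:
After 1 (deposit($500)): balance=$600.00 total_interest=$0.00
After 2 (month_end (apply 3% monthly interest)): balance=$618.00 total_interest=$18.00
After 3 (month_end (apply 3% monthly interest)): balance=$636.54 total_interest=$36.54
After 4 (deposit($1000)): balance=$1636.54 total_interest=$36.54
After 5 (deposit($100)): balance=$1736.54 total_interest=$36.54
After 6 (deposit($50)): balance=$1786.54 total_interest=$36.54
After 7 (withdraw($100)): balance=$1686.54 total_interest=$36.54
After 8 (month_end (apply 3% monthly interest)): balance=$1737.13 total_interest=$87.13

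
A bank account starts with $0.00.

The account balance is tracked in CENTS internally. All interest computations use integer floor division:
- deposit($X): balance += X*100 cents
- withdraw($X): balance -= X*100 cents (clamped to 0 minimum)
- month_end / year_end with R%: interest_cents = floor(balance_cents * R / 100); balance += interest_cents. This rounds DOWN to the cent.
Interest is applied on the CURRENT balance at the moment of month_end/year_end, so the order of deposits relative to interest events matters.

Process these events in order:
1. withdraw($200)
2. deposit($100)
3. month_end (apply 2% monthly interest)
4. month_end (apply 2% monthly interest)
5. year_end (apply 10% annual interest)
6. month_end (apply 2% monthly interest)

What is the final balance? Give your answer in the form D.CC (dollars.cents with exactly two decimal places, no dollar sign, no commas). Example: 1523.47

Answer: 116.72

Derivation:
After 1 (withdraw($200)): balance=$0.00 total_interest=$0.00
After 2 (deposit($100)): balance=$100.00 total_interest=$0.00
After 3 (month_end (apply 2% monthly interest)): balance=$102.00 total_interest=$2.00
After 4 (month_end (apply 2% monthly interest)): balance=$104.04 total_interest=$4.04
After 5 (year_end (apply 10% annual interest)): balance=$114.44 total_interest=$14.44
After 6 (month_end (apply 2% monthly interest)): balance=$116.72 total_interest=$16.72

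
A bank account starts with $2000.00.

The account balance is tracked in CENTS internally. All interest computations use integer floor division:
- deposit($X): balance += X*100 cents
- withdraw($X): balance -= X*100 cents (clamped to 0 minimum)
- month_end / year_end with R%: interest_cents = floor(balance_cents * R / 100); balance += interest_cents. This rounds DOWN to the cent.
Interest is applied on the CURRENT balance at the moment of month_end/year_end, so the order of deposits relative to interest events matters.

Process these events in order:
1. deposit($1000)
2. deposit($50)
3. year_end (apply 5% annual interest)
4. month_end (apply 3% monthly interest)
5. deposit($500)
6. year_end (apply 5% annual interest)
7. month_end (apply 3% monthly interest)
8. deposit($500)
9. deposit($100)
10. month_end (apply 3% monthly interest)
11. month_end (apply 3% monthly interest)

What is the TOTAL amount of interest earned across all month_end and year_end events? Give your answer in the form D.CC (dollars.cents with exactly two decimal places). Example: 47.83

After 1 (deposit($1000)): balance=$3000.00 total_interest=$0.00
After 2 (deposit($50)): balance=$3050.00 total_interest=$0.00
After 3 (year_end (apply 5% annual interest)): balance=$3202.50 total_interest=$152.50
After 4 (month_end (apply 3% monthly interest)): balance=$3298.57 total_interest=$248.57
After 5 (deposit($500)): balance=$3798.57 total_interest=$248.57
After 6 (year_end (apply 5% annual interest)): balance=$3988.49 total_interest=$438.49
After 7 (month_end (apply 3% monthly interest)): balance=$4108.14 total_interest=$558.14
After 8 (deposit($500)): balance=$4608.14 total_interest=$558.14
After 9 (deposit($100)): balance=$4708.14 total_interest=$558.14
After 10 (month_end (apply 3% monthly interest)): balance=$4849.38 total_interest=$699.38
After 11 (month_end (apply 3% monthly interest)): balance=$4994.86 total_interest=$844.86

Answer: 844.86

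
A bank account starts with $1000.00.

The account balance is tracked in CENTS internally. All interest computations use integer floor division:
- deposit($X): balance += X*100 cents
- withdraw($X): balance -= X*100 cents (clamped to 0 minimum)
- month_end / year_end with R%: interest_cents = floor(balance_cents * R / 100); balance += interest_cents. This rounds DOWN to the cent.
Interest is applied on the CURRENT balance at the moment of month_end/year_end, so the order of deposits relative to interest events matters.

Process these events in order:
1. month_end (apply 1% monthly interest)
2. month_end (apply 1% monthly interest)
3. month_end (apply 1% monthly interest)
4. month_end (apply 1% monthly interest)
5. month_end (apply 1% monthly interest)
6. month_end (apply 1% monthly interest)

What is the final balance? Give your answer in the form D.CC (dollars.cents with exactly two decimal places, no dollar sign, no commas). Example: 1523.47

After 1 (month_end (apply 1% monthly interest)): balance=$1010.00 total_interest=$10.00
After 2 (month_end (apply 1% monthly interest)): balance=$1020.10 total_interest=$20.10
After 3 (month_end (apply 1% monthly interest)): balance=$1030.30 total_interest=$30.30
After 4 (month_end (apply 1% monthly interest)): balance=$1040.60 total_interest=$40.60
After 5 (month_end (apply 1% monthly interest)): balance=$1051.00 total_interest=$51.00
After 6 (month_end (apply 1% monthly interest)): balance=$1061.51 total_interest=$61.51

Answer: 1061.51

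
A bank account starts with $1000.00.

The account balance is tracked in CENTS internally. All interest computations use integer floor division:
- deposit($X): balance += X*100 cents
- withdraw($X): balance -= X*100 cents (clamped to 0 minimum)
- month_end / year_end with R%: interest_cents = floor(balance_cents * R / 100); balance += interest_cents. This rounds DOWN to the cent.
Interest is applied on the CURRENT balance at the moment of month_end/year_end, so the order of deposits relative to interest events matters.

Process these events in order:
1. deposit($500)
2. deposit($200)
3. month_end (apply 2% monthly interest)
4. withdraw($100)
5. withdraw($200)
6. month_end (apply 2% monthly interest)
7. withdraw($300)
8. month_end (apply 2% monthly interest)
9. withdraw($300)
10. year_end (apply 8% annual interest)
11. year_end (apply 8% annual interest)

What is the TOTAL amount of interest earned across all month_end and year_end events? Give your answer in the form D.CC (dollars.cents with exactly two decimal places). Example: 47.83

Answer: 233.34

Derivation:
After 1 (deposit($500)): balance=$1500.00 total_interest=$0.00
After 2 (deposit($200)): balance=$1700.00 total_interest=$0.00
After 3 (month_end (apply 2% monthly interest)): balance=$1734.00 total_interest=$34.00
After 4 (withdraw($100)): balance=$1634.00 total_interest=$34.00
After 5 (withdraw($200)): balance=$1434.00 total_interest=$34.00
After 6 (month_end (apply 2% monthly interest)): balance=$1462.68 total_interest=$62.68
After 7 (withdraw($300)): balance=$1162.68 total_interest=$62.68
After 8 (month_end (apply 2% monthly interest)): balance=$1185.93 total_interest=$85.93
After 9 (withdraw($300)): balance=$885.93 total_interest=$85.93
After 10 (year_end (apply 8% annual interest)): balance=$956.80 total_interest=$156.80
After 11 (year_end (apply 8% annual interest)): balance=$1033.34 total_interest=$233.34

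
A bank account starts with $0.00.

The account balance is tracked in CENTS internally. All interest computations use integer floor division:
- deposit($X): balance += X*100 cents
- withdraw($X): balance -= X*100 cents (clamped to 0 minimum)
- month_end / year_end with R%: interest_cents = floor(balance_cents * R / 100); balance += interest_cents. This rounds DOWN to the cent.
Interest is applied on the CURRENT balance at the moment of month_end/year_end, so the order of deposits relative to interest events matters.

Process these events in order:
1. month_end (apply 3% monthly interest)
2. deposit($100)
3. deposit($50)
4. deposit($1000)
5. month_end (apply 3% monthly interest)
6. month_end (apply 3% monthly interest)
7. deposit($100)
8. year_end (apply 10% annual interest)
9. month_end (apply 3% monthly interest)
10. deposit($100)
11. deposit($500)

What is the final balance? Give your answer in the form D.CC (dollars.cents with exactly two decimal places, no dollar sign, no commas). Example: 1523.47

After 1 (month_end (apply 3% monthly interest)): balance=$0.00 total_interest=$0.00
After 2 (deposit($100)): balance=$100.00 total_interest=$0.00
After 3 (deposit($50)): balance=$150.00 total_interest=$0.00
After 4 (deposit($1000)): balance=$1150.00 total_interest=$0.00
After 5 (month_end (apply 3% monthly interest)): balance=$1184.50 total_interest=$34.50
After 6 (month_end (apply 3% monthly interest)): balance=$1220.03 total_interest=$70.03
After 7 (deposit($100)): balance=$1320.03 total_interest=$70.03
After 8 (year_end (apply 10% annual interest)): balance=$1452.03 total_interest=$202.03
After 9 (month_end (apply 3% monthly interest)): balance=$1495.59 total_interest=$245.59
After 10 (deposit($100)): balance=$1595.59 total_interest=$245.59
After 11 (deposit($500)): balance=$2095.59 total_interest=$245.59

Answer: 2095.59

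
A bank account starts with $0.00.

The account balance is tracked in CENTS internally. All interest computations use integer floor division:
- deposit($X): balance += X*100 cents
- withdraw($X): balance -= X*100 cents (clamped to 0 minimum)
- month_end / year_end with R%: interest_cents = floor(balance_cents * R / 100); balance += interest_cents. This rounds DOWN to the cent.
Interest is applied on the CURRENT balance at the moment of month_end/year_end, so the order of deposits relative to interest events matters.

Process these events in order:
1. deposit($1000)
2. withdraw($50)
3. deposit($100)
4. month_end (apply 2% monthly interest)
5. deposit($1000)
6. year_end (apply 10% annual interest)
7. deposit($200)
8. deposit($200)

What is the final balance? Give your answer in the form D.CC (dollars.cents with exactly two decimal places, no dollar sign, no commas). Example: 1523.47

Answer: 2678.10

Derivation:
After 1 (deposit($1000)): balance=$1000.00 total_interest=$0.00
After 2 (withdraw($50)): balance=$950.00 total_interest=$0.00
After 3 (deposit($100)): balance=$1050.00 total_interest=$0.00
After 4 (month_end (apply 2% monthly interest)): balance=$1071.00 total_interest=$21.00
After 5 (deposit($1000)): balance=$2071.00 total_interest=$21.00
After 6 (year_end (apply 10% annual interest)): balance=$2278.10 total_interest=$228.10
After 7 (deposit($200)): balance=$2478.10 total_interest=$228.10
After 8 (deposit($200)): balance=$2678.10 total_interest=$228.10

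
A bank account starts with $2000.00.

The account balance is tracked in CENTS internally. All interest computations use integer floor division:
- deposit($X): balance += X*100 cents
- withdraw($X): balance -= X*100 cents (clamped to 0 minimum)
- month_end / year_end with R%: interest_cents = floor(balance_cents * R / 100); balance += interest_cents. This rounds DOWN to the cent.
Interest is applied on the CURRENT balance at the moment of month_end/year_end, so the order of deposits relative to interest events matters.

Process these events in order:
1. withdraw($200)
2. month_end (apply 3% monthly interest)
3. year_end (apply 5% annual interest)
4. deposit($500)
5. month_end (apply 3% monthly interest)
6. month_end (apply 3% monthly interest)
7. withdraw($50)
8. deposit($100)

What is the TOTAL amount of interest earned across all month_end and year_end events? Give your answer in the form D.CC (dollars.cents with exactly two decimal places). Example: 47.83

After 1 (withdraw($200)): balance=$1800.00 total_interest=$0.00
After 2 (month_end (apply 3% monthly interest)): balance=$1854.00 total_interest=$54.00
After 3 (year_end (apply 5% annual interest)): balance=$1946.70 total_interest=$146.70
After 4 (deposit($500)): balance=$2446.70 total_interest=$146.70
After 5 (month_end (apply 3% monthly interest)): balance=$2520.10 total_interest=$220.10
After 6 (month_end (apply 3% monthly interest)): balance=$2595.70 total_interest=$295.70
After 7 (withdraw($50)): balance=$2545.70 total_interest=$295.70
After 8 (deposit($100)): balance=$2645.70 total_interest=$295.70

Answer: 295.70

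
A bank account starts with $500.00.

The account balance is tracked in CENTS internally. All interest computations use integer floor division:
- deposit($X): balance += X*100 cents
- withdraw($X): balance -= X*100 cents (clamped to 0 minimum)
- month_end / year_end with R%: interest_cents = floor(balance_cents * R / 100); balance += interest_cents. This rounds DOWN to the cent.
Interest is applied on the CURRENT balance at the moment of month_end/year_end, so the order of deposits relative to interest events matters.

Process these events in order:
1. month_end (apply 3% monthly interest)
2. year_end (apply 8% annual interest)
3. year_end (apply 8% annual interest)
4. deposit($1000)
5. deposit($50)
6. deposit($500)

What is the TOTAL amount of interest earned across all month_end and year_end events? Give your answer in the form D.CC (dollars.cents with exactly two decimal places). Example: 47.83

Answer: 100.69

Derivation:
After 1 (month_end (apply 3% monthly interest)): balance=$515.00 total_interest=$15.00
After 2 (year_end (apply 8% annual interest)): balance=$556.20 total_interest=$56.20
After 3 (year_end (apply 8% annual interest)): balance=$600.69 total_interest=$100.69
After 4 (deposit($1000)): balance=$1600.69 total_interest=$100.69
After 5 (deposit($50)): balance=$1650.69 total_interest=$100.69
After 6 (deposit($500)): balance=$2150.69 total_interest=$100.69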